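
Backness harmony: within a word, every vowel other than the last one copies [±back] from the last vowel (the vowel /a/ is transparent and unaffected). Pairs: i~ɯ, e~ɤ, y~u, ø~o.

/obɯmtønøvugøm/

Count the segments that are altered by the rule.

/o/ harmonizes with /ø/ ([-back]) → [ø]
/ɯ/ harmonizes with /ø/ ([-back]) → [i]
/u/ harmonizes with /ø/ ([-back]) → [y]
3 segments change.

3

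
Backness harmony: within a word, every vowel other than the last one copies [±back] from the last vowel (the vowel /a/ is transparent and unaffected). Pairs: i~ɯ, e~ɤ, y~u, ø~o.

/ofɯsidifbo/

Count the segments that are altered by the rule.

/i/ harmonizes with /o/ ([+back]) → [ɯ]
/i/ harmonizes with /o/ ([+back]) → [ɯ]
2 segments change.

2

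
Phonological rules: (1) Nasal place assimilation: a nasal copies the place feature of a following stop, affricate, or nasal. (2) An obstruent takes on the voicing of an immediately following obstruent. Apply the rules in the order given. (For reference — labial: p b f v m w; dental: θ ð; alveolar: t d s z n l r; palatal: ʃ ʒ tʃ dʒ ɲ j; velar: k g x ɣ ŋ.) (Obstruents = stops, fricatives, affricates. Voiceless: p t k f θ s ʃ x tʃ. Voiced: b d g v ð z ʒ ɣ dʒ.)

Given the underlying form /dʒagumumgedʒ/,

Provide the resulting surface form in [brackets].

[dʒagumuŋgedʒ]

Rule 1: /m/ before /g/ (velar) → [ŋ]
After rule 1: dʒagumuŋgedʒ
Rule 2: no segment meets the rule's conditions; no change.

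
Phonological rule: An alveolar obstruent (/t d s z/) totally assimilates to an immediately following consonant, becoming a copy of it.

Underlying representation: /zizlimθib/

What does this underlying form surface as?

[zillimθib]

/z/ before /l/ → [l] (total assimilation)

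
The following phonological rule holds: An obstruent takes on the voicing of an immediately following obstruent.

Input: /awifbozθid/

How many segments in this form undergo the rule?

/f/ before /b/ (voiced) → [v]
/z/ before /θ/ (voiceless) → [s]
2 segments change.

2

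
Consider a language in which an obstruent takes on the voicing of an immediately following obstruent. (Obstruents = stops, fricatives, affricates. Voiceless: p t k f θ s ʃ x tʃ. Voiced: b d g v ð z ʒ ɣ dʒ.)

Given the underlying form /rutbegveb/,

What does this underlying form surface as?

[rudbegveb]

/t/ before /b/ (voiced) → [d]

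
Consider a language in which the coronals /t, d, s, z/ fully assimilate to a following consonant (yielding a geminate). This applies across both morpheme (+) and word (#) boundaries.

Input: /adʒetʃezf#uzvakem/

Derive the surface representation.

/z/ before /f/ → [f] (total assimilation)
/z/ before /v/ → [v] (total assimilation)

[adʒetʃeff#uvvakem]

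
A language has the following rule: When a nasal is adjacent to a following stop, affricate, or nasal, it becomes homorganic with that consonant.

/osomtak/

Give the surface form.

/m/ before /t/ (alveolar) → [n]

[osontak]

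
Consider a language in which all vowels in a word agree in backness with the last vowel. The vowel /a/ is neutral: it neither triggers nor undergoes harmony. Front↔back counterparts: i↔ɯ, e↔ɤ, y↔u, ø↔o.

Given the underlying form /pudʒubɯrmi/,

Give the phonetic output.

[pydʒybirmi]

/u/ harmonizes with /i/ ([-back]) → [y]
/u/ harmonizes with /i/ ([-back]) → [y]
/ɯ/ harmonizes with /i/ ([-back]) → [i]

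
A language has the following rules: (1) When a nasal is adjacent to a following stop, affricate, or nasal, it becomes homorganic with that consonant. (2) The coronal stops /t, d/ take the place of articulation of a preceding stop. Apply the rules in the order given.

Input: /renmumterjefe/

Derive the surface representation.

[remmunterjefe]

Rule 1: /n/ before /m/ (labial) → [m]
Rule 1: /m/ before /t/ (alveolar) → [n]
After rule 1: remmunterjefe
Rule 2: no segment meets the rule's conditions; no change.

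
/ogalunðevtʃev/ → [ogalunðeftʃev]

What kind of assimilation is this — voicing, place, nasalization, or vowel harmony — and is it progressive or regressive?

/v/→[f].
Each target copies a feature from the following segment, so the direction is regressive.

voicing assimilation, regressive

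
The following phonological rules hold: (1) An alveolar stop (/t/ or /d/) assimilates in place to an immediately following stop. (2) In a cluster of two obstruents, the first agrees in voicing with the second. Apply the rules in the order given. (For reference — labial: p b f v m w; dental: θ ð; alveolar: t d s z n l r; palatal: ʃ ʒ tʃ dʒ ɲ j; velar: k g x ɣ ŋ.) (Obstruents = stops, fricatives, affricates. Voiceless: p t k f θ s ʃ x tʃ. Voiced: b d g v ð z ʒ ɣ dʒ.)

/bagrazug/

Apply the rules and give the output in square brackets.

[bagrazug]

Rule 1: no segment meets the rule's conditions; no change.
After rule 1: bagrazug
Rule 2: no segment meets the rule's conditions; no change.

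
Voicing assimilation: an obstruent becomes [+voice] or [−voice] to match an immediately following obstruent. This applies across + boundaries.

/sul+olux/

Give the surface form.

no segment meets the rule's conditions; no change.

[sul+olux]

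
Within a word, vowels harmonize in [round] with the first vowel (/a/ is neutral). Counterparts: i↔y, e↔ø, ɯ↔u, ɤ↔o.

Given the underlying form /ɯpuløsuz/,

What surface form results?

/u/ harmonizes with /ɯ/ ([-round]) → [ɯ]
/ø/ harmonizes with /ɯ/ ([-round]) → [e]
/u/ harmonizes with /ɯ/ ([-round]) → [ɯ]

[ɯpɯlesɯz]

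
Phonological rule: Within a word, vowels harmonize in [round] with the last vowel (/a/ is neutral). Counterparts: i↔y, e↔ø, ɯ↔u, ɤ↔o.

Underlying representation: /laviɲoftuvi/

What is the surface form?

[laviɲɤftɯvi]

/o/ harmonizes with /i/ ([-round]) → [ɤ]
/u/ harmonizes with /i/ ([-round]) → [ɯ]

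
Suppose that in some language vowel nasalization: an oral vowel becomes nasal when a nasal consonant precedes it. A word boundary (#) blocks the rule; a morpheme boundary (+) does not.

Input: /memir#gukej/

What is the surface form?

[mẽmĩr#gukej]

/e/ after nasal /m/ → [ẽ]
/i/ after nasal /m/ → [ĩ]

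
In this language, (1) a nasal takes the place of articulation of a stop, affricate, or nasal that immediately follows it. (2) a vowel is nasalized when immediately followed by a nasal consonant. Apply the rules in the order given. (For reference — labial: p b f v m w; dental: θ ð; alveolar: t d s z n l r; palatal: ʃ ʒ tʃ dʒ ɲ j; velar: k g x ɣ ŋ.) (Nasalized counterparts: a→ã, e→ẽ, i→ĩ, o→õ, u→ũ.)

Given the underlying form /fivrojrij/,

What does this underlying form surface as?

[fivrojrij]

Rule 1: no segment meets the rule's conditions; no change.
After rule 1: fivrojrij
Rule 2: no segment meets the rule's conditions; no change.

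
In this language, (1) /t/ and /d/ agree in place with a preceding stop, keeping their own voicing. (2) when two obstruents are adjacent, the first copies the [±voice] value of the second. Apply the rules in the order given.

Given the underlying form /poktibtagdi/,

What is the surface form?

Rule 1: /t/ after /k/ (velar) → [k]
Rule 1: /t/ after /b/ (labial) → [p]
Rule 1: /d/ after /g/ (velar) → [g]
After rule 1: pokkibpaggi
Rule 2: /b/ before /p/ (voiceless) → [p]

[pokkippaggi]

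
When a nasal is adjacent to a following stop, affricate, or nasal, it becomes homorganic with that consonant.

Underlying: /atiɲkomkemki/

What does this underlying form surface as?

/ɲ/ before /k/ (velar) → [ŋ]
/m/ before /k/ (velar) → [ŋ]
/m/ before /k/ (velar) → [ŋ]

[atiŋkoŋkeŋki]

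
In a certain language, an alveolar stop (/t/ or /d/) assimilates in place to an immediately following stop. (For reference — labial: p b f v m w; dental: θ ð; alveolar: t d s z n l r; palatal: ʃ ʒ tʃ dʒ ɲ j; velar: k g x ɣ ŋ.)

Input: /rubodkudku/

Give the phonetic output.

[rubogkugku]

/d/ before /k/ (velar) → [g]
/d/ before /k/ (velar) → [g]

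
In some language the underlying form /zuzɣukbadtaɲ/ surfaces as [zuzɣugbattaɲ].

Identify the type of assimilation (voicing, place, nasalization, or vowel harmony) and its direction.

/k/→[g] /d/→[t].
Each target copies a feature from the following segment, so the direction is regressive.

voicing assimilation, regressive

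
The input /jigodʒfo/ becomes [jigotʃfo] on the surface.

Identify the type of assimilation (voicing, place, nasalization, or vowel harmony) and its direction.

voicing assimilation, regressive

/dʒ/→[tʃ].
Each target copies a feature from the following segment, so the direction is regressive.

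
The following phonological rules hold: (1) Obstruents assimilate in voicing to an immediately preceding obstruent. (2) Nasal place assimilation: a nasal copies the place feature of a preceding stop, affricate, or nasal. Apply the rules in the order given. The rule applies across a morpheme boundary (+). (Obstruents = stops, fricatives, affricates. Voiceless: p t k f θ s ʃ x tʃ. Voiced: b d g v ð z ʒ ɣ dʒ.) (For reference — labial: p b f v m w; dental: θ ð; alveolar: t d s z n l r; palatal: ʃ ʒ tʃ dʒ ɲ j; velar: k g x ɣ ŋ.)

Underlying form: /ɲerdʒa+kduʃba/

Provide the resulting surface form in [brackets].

Rule 1: /d/ after /k/ (voiceless) → [t]
Rule 1: /b/ after /ʃ/ (voiceless) → [p]
After rule 1: ɲerdʒa+ktuʃpa
Rule 2: no segment meets the rule's conditions; no change.

[ɲerdʒa+ktuʃpa]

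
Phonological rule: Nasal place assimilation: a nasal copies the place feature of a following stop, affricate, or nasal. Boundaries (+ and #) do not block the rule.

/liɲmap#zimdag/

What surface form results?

[limmap#zindag]

/ɲ/ before /m/ (labial) → [m]
/m/ before /d/ (alveolar) → [n]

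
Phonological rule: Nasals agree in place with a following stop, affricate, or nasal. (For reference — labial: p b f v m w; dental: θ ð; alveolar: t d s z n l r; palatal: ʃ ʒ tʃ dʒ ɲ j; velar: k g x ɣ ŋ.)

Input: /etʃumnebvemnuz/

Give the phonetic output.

/m/ before /n/ (alveolar) → [n]
/m/ before /n/ (alveolar) → [n]

[etʃunnebvennuz]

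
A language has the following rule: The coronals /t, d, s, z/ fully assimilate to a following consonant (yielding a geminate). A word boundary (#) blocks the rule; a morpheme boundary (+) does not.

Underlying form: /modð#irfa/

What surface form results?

/d/ before /ð/ → [ð] (total assimilation)

[moðð#irfa]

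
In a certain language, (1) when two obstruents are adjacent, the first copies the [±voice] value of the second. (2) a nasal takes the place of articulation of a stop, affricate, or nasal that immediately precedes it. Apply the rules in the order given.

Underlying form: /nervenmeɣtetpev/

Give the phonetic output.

[nervennextetpev]

Rule 1: /ɣ/ before /t/ (voiceless) → [x]
After rule 1: nervenmextetpev
Rule 2: /m/ after /n/ (alveolar) → [n]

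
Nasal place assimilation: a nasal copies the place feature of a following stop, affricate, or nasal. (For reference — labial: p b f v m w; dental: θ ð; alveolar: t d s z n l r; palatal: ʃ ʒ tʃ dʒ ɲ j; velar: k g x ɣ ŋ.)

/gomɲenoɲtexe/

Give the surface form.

/m/ before /ɲ/ (palatal) → [ɲ]
/ɲ/ before /t/ (alveolar) → [n]

[goɲɲenontexe]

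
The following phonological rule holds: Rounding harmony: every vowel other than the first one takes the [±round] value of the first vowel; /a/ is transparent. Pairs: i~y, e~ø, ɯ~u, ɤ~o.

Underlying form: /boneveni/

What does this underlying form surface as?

[bonøvøny]

/e/ harmonizes with /o/ ([+round]) → [ø]
/e/ harmonizes with /o/ ([+round]) → [ø]
/i/ harmonizes with /o/ ([+round]) → [y]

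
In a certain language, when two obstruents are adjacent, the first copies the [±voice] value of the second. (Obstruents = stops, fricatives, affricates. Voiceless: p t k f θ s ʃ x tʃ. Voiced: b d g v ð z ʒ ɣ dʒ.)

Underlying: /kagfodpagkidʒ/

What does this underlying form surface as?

[kakfotpakkidʒ]

/g/ before /f/ (voiceless) → [k]
/d/ before /p/ (voiceless) → [t]
/g/ before /k/ (voiceless) → [k]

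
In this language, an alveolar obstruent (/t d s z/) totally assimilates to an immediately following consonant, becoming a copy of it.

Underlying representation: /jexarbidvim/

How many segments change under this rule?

1

/d/ before /v/ → [v] (total assimilation)
1 segment changes.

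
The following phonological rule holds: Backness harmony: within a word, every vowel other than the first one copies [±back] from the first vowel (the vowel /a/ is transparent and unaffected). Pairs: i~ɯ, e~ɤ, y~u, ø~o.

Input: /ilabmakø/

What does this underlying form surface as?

[ilabmakø]

no segment meets the rule's conditions; no change.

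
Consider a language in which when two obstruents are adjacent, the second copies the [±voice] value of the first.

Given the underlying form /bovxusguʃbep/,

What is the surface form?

[bovɣuskuʃpep]

/x/ after /v/ (voiced) → [ɣ]
/g/ after /s/ (voiceless) → [k]
/b/ after /ʃ/ (voiceless) → [p]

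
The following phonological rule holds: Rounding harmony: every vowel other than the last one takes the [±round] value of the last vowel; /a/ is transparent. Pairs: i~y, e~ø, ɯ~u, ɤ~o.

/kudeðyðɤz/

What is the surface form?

[kɯdeðiðɤz]

/u/ harmonizes with /ɤ/ ([-round]) → [ɯ]
/y/ harmonizes with /ɤ/ ([-round]) → [i]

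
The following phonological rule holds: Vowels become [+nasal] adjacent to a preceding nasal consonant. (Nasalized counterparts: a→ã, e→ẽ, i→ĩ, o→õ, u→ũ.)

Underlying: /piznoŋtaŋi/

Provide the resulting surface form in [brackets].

/o/ after nasal /n/ → [õ]
/i/ after nasal /ŋ/ → [ĩ]

[piznõŋtaŋĩ]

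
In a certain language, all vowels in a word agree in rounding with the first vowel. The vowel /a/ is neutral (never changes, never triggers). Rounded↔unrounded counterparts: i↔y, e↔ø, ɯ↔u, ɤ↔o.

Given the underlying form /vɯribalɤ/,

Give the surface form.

[vɯribalɤ]

no segment meets the rule's conditions; no change.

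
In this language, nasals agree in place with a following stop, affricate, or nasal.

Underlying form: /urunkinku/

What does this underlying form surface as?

/n/ before /k/ (velar) → [ŋ]
/n/ before /k/ (velar) → [ŋ]

[uruŋkiŋku]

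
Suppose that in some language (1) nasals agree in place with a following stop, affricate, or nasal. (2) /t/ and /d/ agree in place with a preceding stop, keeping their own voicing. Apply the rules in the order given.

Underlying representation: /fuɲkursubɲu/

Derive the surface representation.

Rule 1: /ɲ/ before /k/ (velar) → [ŋ]
After rule 1: fuŋkursubɲu
Rule 2: no segment meets the rule's conditions; no change.

[fuŋkursubɲu]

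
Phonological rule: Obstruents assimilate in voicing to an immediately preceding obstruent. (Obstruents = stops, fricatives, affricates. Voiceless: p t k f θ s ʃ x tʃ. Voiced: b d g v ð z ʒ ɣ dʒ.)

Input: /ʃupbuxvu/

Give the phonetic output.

/b/ after /p/ (voiceless) → [p]
/v/ after /x/ (voiceless) → [f]

[ʃuppuxfu]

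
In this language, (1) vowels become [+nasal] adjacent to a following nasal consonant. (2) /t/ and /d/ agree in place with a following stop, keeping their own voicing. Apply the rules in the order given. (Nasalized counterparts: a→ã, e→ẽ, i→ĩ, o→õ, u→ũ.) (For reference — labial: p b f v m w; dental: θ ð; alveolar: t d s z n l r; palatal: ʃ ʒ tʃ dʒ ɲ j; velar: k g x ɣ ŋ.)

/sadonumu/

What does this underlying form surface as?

Rule 1: /o/ before nasal /n/ → [õ]
Rule 1: /u/ before nasal /m/ → [ũ]
After rule 1: sadõnũmu
Rule 2: no segment meets the rule's conditions; no change.

[sadõnũmu]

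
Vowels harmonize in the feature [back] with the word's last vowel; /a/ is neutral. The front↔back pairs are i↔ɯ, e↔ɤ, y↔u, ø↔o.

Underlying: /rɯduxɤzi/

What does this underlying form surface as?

[ridyxezi]

/ɯ/ harmonizes with /i/ ([-back]) → [i]
/u/ harmonizes with /i/ ([-back]) → [y]
/ɤ/ harmonizes with /i/ ([-back]) → [e]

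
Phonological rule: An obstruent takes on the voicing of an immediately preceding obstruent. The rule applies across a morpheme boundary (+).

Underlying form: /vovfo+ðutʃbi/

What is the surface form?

/f/ after /v/ (voiced) → [v]
/b/ after /tʃ/ (voiceless) → [p]

[vovvo+ðutʃpi]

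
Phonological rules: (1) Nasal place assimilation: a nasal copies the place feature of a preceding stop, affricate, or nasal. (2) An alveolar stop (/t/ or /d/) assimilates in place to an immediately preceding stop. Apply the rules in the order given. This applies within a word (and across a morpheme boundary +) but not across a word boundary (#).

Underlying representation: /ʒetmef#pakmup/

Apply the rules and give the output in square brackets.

Rule 1: /m/ after /t/ (alveolar) → [n]
Rule 1: /m/ after /k/ (velar) → [ŋ]
After rule 1: ʒetnef#pakŋup
Rule 2: no segment meets the rule's conditions; no change.

[ʒetnef#pakŋup]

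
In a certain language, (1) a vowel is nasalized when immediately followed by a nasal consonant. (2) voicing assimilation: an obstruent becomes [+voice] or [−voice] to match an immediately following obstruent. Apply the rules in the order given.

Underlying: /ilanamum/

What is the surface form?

Rule 1: /a/ before nasal /n/ → [ã]
Rule 1: /a/ before nasal /m/ → [ã]
Rule 1: /u/ before nasal /m/ → [ũ]
After rule 1: ilãnãmũm
Rule 2: no segment meets the rule's conditions; no change.

[ilãnãmũm]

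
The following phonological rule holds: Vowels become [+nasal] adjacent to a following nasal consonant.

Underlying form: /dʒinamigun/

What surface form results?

[dʒĩnãmigũn]

/i/ before nasal /n/ → [ĩ]
/a/ before nasal /m/ → [ã]
/u/ before nasal /n/ → [ũ]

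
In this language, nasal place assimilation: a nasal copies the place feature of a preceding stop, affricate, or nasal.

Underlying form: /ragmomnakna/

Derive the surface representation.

[ragŋommakŋa]

/m/ after /g/ (velar) → [ŋ]
/n/ after /m/ (labial) → [m]
/n/ after /k/ (velar) → [ŋ]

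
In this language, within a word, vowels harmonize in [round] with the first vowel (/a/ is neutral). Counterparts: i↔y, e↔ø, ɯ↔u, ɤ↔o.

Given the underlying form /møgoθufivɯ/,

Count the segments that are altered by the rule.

/i/ harmonizes with /ø/ ([+round]) → [y]
/ɯ/ harmonizes with /ø/ ([+round]) → [u]
2 segments change.

2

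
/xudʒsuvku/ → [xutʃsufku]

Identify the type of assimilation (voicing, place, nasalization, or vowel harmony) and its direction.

/dʒ/→[tʃ] /v/→[f].
Each target copies a feature from the following segment, so the direction is regressive.

voicing assimilation, regressive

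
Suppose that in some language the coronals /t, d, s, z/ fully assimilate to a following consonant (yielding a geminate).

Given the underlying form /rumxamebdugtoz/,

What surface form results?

[rumxamebdugtoz]

no segment meets the rule's conditions; no change.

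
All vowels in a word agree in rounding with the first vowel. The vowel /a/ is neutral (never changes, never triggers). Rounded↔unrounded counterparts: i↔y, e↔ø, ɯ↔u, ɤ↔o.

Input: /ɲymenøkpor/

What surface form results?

[ɲymønøkpor]

/e/ harmonizes with /y/ ([+round]) → [ø]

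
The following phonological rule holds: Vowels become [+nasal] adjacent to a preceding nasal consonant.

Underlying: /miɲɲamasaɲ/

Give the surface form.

[mĩɲɲãmãsaɲ]

/i/ after nasal /m/ → [ĩ]
/a/ after nasal /ɲ/ → [ã]
/a/ after nasal /m/ → [ã]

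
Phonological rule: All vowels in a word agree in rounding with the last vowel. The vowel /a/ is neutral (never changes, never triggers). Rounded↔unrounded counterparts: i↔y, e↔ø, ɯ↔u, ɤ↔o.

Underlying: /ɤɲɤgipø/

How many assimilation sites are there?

/ɤ/ harmonizes with /ø/ ([+round]) → [o]
/ɤ/ harmonizes with /ø/ ([+round]) → [o]
/i/ harmonizes with /ø/ ([+round]) → [y]
3 segments change.

3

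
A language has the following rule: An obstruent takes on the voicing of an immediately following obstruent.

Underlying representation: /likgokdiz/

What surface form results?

[liggogdiz]

/k/ before /g/ (voiced) → [g]
/k/ before /d/ (voiced) → [g]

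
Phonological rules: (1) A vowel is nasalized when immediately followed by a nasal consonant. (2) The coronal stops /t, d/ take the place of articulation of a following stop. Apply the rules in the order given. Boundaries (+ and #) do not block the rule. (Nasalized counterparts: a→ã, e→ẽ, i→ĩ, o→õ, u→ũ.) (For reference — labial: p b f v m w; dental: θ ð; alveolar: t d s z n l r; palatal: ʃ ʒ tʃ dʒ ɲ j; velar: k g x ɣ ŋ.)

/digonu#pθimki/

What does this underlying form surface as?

Rule 1: /o/ before nasal /n/ → [õ]
Rule 1: /i/ before nasal /m/ → [ĩ]
After rule 1: digõnu#pθĩmki
Rule 2: no segment meets the rule's conditions; no change.

[digõnu#pθĩmki]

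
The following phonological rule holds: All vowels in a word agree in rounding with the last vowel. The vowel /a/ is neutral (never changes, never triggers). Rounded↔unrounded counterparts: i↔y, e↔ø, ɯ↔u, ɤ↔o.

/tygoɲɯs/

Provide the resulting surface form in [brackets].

/y/ harmonizes with /ɯ/ ([-round]) → [i]
/o/ harmonizes with /ɯ/ ([-round]) → [ɤ]

[tigɤɲɯs]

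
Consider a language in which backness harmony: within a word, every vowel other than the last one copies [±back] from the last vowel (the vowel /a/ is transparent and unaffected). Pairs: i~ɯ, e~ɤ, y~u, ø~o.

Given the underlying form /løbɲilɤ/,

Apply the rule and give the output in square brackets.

[lobɲɯlɤ]

/ø/ harmonizes with /ɤ/ ([+back]) → [o]
/i/ harmonizes with /ɤ/ ([+back]) → [ɯ]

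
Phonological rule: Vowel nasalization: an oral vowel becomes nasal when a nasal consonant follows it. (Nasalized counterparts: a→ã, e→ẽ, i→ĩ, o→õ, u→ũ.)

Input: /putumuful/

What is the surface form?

/u/ before nasal /m/ → [ũ]

[putũmuful]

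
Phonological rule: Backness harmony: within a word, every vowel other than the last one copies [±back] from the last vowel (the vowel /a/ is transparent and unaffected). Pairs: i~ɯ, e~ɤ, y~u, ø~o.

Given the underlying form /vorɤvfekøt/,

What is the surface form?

/o/ harmonizes with /ø/ ([-back]) → [ø]
/ɤ/ harmonizes with /ø/ ([-back]) → [e]

[vørevfekøt]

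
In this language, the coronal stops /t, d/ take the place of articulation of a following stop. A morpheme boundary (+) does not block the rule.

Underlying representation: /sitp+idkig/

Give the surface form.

/t/ before /p/ (labial) → [p]
/d/ before /k/ (velar) → [g]

[sipp+igkig]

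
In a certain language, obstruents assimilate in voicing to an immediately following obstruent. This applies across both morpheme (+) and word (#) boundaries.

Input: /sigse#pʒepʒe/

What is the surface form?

[sikse#bʒebʒe]

/g/ before /s/ (voiceless) → [k]
/p/ before /ʒ/ (voiced) → [b]
/p/ before /ʒ/ (voiced) → [b]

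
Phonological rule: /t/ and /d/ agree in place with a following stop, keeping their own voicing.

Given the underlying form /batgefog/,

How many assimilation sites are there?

1

/t/ before /g/ (velar) → [k]
1 segment changes.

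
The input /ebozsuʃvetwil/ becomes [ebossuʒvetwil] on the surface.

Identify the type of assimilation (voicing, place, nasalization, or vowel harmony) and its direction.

voicing assimilation, regressive

/z/→[s] /ʃ/→[ʒ].
Each target copies a feature from the following segment, so the direction is regressive.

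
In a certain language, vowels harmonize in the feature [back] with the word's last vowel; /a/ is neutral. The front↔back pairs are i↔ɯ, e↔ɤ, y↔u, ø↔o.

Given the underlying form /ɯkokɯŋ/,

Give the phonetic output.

no segment meets the rule's conditions; no change.

[ɯkokɯŋ]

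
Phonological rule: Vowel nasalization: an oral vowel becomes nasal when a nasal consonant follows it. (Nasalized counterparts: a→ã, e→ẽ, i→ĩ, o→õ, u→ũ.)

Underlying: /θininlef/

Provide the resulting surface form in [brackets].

[θĩnĩnlef]

/i/ before nasal /n/ → [ĩ]
/i/ before nasal /n/ → [ĩ]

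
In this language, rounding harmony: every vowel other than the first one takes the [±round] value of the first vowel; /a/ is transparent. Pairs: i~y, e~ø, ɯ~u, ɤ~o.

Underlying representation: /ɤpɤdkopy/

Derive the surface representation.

[ɤpɤdkɤpi]

/o/ harmonizes with /ɤ/ ([-round]) → [ɤ]
/y/ harmonizes with /ɤ/ ([-round]) → [i]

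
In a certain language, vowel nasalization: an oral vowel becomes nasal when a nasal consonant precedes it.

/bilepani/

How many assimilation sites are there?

1

/i/ after nasal /n/ → [ĩ]
1 segment changes.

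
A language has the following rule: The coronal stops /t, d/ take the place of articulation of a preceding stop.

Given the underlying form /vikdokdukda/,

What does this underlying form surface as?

[vikgokgukga]

/d/ after /k/ (velar) → [g]
/d/ after /k/ (velar) → [g]
/d/ after /k/ (velar) → [g]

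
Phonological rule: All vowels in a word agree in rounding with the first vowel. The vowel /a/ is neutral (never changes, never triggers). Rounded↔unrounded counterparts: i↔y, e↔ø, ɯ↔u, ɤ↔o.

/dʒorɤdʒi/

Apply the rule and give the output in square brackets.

/ɤ/ harmonizes with /o/ ([+round]) → [o]
/i/ harmonizes with /o/ ([+round]) → [y]

[dʒorodʒy]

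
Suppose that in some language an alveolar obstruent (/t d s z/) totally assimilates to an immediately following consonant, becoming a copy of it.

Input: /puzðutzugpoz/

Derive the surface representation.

[puððuzzugpoz]

/z/ before /ð/ → [ð] (total assimilation)
/t/ before /z/ → [z] (total assimilation)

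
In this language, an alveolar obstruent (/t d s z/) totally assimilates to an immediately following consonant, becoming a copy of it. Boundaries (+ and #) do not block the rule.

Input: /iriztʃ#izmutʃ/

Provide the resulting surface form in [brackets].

[iritʃtʃ#immutʃ]

/z/ before /tʃ/ → [tʃ] (total assimilation)
/z/ before /m/ → [m] (total assimilation)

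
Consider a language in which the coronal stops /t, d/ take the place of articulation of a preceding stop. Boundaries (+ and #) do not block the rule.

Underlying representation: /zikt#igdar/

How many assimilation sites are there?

/t/ after /k/ (velar) → [k]
/d/ after /g/ (velar) → [g]
2 segments change.

2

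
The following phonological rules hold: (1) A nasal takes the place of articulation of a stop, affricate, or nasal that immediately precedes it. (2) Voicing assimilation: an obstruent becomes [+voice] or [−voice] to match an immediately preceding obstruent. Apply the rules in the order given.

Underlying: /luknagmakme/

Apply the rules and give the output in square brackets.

Rule 1: /n/ after /k/ (velar) → [ŋ]
Rule 1: /m/ after /g/ (velar) → [ŋ]
Rule 1: /m/ after /k/ (velar) → [ŋ]
After rule 1: lukŋagŋakŋe
Rule 2: no segment meets the rule's conditions; no change.

[lukŋagŋakŋe]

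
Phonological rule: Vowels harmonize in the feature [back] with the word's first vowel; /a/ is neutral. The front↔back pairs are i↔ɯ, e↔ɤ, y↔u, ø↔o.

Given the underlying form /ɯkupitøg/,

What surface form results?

[ɯkupɯtog]

/i/ harmonizes with /ɯ/ ([+back]) → [ɯ]
/ø/ harmonizes with /ɯ/ ([+back]) → [o]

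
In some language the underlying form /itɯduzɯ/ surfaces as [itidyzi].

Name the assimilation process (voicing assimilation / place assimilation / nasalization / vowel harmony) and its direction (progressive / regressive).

vowel harmony, progressive

/ɯ/→[i] /u/→[y] /ɯ/→[i].
Vowels agree with the first vowel, so the harmony is progressive.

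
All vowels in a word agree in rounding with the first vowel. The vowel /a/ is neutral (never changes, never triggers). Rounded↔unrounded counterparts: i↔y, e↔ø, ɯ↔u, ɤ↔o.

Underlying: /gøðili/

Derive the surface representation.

/i/ harmonizes with /ø/ ([+round]) → [y]
/i/ harmonizes with /ø/ ([+round]) → [y]

[gøðyly]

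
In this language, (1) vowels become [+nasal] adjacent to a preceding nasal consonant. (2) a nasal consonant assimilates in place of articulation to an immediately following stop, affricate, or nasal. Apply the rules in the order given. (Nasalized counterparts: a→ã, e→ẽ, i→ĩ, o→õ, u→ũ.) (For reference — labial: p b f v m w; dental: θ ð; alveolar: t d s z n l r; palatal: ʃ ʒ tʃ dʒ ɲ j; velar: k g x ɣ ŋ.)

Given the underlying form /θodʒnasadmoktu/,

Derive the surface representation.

[θodʒnãsadmõktu]

Rule 1: /a/ after nasal /n/ → [ã]
Rule 1: /o/ after nasal /m/ → [õ]
After rule 1: θodʒnãsadmõktu
Rule 2: no segment meets the rule's conditions; no change.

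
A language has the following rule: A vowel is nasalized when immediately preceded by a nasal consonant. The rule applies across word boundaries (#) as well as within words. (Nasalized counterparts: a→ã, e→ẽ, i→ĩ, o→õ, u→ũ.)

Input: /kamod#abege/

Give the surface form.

[kamõd#abege]

/o/ after nasal /m/ → [õ]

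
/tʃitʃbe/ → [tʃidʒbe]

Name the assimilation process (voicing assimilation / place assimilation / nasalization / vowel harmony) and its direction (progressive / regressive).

voicing assimilation, regressive

/tʃ/→[dʒ].
Each target copies a feature from the following segment, so the direction is regressive.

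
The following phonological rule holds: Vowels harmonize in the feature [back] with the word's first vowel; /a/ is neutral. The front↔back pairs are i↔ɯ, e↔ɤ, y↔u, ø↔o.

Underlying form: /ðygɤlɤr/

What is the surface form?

/ɤ/ harmonizes with /y/ ([-back]) → [e]
/ɤ/ harmonizes with /y/ ([-back]) → [e]

[ðygeler]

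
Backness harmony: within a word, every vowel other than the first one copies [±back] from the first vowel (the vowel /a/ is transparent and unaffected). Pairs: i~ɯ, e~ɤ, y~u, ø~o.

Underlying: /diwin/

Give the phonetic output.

[diwin]

no segment meets the rule's conditions; no change.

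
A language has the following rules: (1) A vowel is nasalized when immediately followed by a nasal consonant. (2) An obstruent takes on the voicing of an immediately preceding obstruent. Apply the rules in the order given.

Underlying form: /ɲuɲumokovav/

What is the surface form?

Rule 1: /u/ before nasal /ɲ/ → [ũ]
Rule 1: /u/ before nasal /m/ → [ũ]
After rule 1: ɲũɲũmokovav
Rule 2: no segment meets the rule's conditions; no change.

[ɲũɲũmokovav]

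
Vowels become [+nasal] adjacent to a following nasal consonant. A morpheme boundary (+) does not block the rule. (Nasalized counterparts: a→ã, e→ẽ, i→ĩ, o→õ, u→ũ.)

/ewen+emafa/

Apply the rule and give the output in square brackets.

/e/ before nasal /n/ → [ẽ]
/e/ before nasal /m/ → [ẽ]

[ewẽn+ẽmafa]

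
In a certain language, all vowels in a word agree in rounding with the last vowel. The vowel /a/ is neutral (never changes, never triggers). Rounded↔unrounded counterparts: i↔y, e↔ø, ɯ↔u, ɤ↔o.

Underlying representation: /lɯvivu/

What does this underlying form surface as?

/ɯ/ harmonizes with /u/ ([+round]) → [u]
/i/ harmonizes with /u/ ([+round]) → [y]

[luvyvu]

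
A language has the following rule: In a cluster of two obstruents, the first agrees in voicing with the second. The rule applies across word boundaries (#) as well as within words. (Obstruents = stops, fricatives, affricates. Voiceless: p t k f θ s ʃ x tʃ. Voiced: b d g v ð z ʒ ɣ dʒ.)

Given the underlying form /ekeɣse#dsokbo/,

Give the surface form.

/ɣ/ before /s/ (voiceless) → [x]
/d/ before /s/ (voiceless) → [t]
/k/ before /b/ (voiced) → [g]

[ekexse#tsogbo]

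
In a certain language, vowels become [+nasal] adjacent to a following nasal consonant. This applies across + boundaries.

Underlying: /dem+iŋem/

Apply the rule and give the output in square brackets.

[dẽm+ĩŋẽm]

/e/ before nasal /m/ → [ẽ]
/i/ before nasal /ŋ/ → [ĩ]
/e/ before nasal /m/ → [ẽ]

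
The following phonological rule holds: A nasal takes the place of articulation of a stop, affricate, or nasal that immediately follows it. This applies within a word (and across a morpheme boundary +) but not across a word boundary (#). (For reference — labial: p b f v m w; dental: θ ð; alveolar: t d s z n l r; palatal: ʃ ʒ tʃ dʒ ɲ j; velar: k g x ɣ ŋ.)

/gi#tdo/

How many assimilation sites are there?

No segment meets the rule's conditions.

0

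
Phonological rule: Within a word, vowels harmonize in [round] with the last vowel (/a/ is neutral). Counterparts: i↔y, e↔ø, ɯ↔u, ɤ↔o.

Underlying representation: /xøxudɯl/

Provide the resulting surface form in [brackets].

/ø/ harmonizes with /ɯ/ ([-round]) → [e]
/u/ harmonizes with /ɯ/ ([-round]) → [ɯ]

[xexɯdɯl]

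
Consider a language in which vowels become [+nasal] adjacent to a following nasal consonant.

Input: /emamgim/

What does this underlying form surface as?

[ẽmãmgĩm]

/e/ before nasal /m/ → [ẽ]
/a/ before nasal /m/ → [ã]
/i/ before nasal /m/ → [ĩ]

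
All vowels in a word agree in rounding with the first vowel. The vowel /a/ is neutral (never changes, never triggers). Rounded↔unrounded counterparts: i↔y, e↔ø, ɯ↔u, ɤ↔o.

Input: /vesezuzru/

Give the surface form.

[vesezɯzrɯ]

/u/ harmonizes with /e/ ([-round]) → [ɯ]
/u/ harmonizes with /e/ ([-round]) → [ɯ]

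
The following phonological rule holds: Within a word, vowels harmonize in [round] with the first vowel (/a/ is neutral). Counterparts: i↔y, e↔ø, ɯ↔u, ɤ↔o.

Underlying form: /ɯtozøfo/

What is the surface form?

[ɯtɤzefɤ]

/o/ harmonizes with /ɯ/ ([-round]) → [ɤ]
/ø/ harmonizes with /ɯ/ ([-round]) → [e]
/o/ harmonizes with /ɯ/ ([-round]) → [ɤ]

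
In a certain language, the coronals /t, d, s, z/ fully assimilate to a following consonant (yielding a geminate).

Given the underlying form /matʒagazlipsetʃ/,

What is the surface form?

/t/ before /ʒ/ → [ʒ] (total assimilation)
/z/ before /l/ → [l] (total assimilation)

[maʒʒagallipsetʃ]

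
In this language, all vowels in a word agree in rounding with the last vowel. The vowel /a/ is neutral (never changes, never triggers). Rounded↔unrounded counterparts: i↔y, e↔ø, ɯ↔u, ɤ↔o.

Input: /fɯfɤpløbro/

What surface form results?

[fufopløbro]

/ɯ/ harmonizes with /o/ ([+round]) → [u]
/ɤ/ harmonizes with /o/ ([+round]) → [o]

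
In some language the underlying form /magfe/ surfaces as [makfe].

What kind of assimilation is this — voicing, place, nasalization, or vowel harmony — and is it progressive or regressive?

/g/→[k].
Each target copies a feature from the following segment, so the direction is regressive.

voicing assimilation, regressive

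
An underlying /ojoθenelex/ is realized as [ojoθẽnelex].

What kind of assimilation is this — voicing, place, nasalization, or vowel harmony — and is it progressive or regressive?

nasalization, regressive

/e/→[ẽ].
Each target copies a feature from the following segment, so the direction is regressive.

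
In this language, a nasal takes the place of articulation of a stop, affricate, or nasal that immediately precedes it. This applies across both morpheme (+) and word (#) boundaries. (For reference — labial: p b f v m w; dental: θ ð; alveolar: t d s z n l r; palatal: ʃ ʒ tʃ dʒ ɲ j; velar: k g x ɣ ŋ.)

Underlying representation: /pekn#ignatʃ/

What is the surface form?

[pekŋ#igŋatʃ]

/n/ after /k/ (velar) → [ŋ]
/n/ after /g/ (velar) → [ŋ]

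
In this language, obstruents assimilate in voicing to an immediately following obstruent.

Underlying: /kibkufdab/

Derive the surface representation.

/b/ before /k/ (voiceless) → [p]
/f/ before /d/ (voiced) → [v]

[kipkuvdab]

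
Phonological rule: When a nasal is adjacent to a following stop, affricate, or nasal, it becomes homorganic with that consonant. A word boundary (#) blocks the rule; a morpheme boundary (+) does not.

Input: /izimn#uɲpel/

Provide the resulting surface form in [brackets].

[izinn#umpel]

/m/ before /n/ (alveolar) → [n]
/ɲ/ before /p/ (labial) → [m]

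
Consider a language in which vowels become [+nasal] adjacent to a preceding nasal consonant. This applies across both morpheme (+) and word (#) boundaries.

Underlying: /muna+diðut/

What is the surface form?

[mũnã+diðut]

/u/ after nasal /m/ → [ũ]
/a/ after nasal /n/ → [ã]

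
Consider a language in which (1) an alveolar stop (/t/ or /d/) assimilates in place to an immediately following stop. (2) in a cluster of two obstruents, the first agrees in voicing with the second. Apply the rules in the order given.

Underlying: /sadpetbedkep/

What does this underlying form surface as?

[sappebbekkep]

Rule 1: /d/ before /p/ (labial) → [b]
Rule 1: /t/ before /b/ (labial) → [p]
Rule 1: /d/ before /k/ (velar) → [g]
After rule 1: sabpepbegkep
Rule 2: /b/ before /p/ (voiceless) → [p]
Rule 2: /p/ before /b/ (voiced) → [b]
Rule 2: /g/ before /k/ (voiceless) → [k]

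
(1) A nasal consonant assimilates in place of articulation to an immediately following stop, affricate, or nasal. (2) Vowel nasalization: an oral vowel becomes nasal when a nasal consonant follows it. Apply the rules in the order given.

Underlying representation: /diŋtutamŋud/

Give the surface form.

Rule 1: /ŋ/ before /t/ (alveolar) → [n]
Rule 1: /m/ before /ŋ/ (velar) → [ŋ]
After rule 1: dintutaŋŋud
Rule 2: /i/ before nasal /n/ → [ĩ]
Rule 2: /a/ before nasal /ŋ/ → [ã]

[dĩntutãŋŋud]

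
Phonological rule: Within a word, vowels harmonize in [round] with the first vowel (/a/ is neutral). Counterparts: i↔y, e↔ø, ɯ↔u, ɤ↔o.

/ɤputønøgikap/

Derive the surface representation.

[ɤpɯtenegikap]

/u/ harmonizes with /ɤ/ ([-round]) → [ɯ]
/ø/ harmonizes with /ɤ/ ([-round]) → [e]
/ø/ harmonizes with /ɤ/ ([-round]) → [e]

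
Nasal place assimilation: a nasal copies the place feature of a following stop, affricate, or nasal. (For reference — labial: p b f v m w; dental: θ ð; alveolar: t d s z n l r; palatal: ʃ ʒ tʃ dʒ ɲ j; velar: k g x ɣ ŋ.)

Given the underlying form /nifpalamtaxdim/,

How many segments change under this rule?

1

/m/ before /t/ (alveolar) → [n]
1 segment changes.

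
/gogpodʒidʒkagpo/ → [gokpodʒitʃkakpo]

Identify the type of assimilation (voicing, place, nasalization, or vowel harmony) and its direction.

voicing assimilation, regressive

/g/→[k] /dʒ/→[tʃ] /g/→[k].
Each target copies a feature from the following segment, so the direction is regressive.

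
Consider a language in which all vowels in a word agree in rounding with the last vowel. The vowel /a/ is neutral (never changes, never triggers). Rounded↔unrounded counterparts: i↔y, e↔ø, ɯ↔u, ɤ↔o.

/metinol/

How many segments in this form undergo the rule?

/e/ harmonizes with /o/ ([+round]) → [ø]
/i/ harmonizes with /o/ ([+round]) → [y]
2 segments change.

2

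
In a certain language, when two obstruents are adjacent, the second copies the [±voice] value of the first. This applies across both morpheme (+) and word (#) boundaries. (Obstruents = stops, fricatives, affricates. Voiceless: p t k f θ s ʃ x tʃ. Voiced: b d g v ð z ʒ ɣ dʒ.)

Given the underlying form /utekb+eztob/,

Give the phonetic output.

[utekp+ezdob]

/b/ after /k/ (voiceless) → [p]
/t/ after /z/ (voiced) → [d]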